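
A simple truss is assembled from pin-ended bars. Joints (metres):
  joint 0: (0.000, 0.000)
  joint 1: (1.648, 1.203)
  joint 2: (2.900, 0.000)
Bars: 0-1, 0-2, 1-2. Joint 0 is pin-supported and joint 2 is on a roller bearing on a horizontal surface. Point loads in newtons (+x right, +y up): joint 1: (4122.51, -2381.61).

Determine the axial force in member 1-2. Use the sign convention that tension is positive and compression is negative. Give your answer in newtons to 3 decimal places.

N=3 nodes, M=3 members, R=3 reactions → 2N=6, M+R=6
member 0 (0-1): L=2.0404, (cx,cy)=(0.8077,0.5896)
member 1 (0-2): L=2.9000, (cx,cy)=(1.0000,0.0000)
member 2 (1-2): L=1.7363, (cx,cy)=(0.7211,-0.6929)
solve A·x = −loads:
  F[0-1] = +1156.6042 N (tension)
  F[0-2] = +3188.3250 N (tension)
  F[1-2] = -4421.6183 N (compression)
  Rx@0 = -4122.5100 N
  Ry@0 = -681.9323 N
  Ry@2 = +3063.5423 N

-4421.618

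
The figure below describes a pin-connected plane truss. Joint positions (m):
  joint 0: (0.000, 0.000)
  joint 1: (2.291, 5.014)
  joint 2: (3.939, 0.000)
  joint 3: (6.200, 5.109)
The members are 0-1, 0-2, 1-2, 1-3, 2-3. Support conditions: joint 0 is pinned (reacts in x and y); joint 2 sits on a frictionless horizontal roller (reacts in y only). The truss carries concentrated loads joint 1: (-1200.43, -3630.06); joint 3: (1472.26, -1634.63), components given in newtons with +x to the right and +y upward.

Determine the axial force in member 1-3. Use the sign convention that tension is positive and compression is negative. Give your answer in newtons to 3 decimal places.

2220.197

N=4 nodes, M=5 members, R=3 reactions → 2N=8, M+R=8
member 0 (0-1): L=5.5126, (cx,cy)=(0.4156,0.9096)
member 1 (0-2): L=3.9390, (cx,cy)=(1.0000,0.0000)
member 2 (1-2): L=5.2779, (cx,cy)=(0.3122,-0.9500)
member 3 (1-3): L=3.9102, (cx,cy)=(0.9997,0.0243)
member 4 (2-3): L=5.5869, (cx,cy)=(0.4047,0.9145)
solve A·x = −loads:
  F[0-1] = -218.7221 N (compression)
  F[0-2] = +362.7293 N (tension)
  F[1-2] = -3554.9215 N (compression)
  F[1-3] = +2220.1966 N (tension)
  F[2-3] = -1846.5379 N (compression)
  Rx@0 = -271.8300 N
  Ry@0 = +198.9388 N
  Ry@2 = +5065.7512 N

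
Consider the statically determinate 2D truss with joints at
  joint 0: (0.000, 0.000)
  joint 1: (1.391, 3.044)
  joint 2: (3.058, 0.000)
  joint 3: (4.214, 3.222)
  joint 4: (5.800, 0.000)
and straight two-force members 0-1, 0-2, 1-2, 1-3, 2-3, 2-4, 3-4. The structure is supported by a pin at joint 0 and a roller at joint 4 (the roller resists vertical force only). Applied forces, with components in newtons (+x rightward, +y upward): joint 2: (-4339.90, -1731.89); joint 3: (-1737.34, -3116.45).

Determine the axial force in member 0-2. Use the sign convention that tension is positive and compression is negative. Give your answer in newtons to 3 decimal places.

N=5 nodes, M=7 members, R=3 reactions → 2N=10, M+R=10
member 0 (0-1): L=3.3468, (cx,cy)=(0.4156,0.9095)
member 1 (0-2): L=3.0580, (cx,cy)=(1.0000,0.0000)
member 2 (1-2): L=3.4706, (cx,cy)=(0.4803,-0.8771)
member 3 (1-3): L=2.8286, (cx,cy)=(0.9980,0.0629)
member 4 (2-3): L=3.4231, (cx,cy)=(0.3377,0.9413)
member 5 (2-4): L=2.7420, (cx,cy)=(1.0000,0.0000)
member 6 (3-4): L=3.5912, (cx,cy)=(0.4416,-0.8972)
solve A·x = −loads:
  F[0-1] = -2898.2654 N (compression)
  F[0-2] = -4872.6467 N (compression)
  F[1-2] = +2821.4549 N (tension)
  F[1-3] = -2564.8926 N (compression)
  F[2-3] = -789.1419 N (compression)
  F[2-4] = +1088.9666 N (tension)
  F[3-4] = -2465.7574 N (compression)
  Rx@0 = +6077.2400 N
  Ry@0 = +2636.0761 N
  Ry@4 = +2212.2639 N

-4872.647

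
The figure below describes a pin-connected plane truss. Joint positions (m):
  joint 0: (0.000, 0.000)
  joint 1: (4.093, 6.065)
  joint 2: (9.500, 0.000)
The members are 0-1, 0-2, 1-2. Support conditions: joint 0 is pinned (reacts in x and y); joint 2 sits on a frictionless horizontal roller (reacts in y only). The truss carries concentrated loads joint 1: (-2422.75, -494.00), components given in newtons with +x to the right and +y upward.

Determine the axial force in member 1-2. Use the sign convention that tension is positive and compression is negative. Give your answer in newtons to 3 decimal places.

N=3 nodes, M=3 members, R=3 reactions → 2N=6, M+R=6
member 0 (0-1): L=7.3169, (cx,cy)=(0.5594,0.8289)
member 1 (0-2): L=9.5000, (cx,cy)=(1.0000,0.0000)
member 2 (1-2): L=8.1253, (cx,cy)=(0.6655,-0.7464)
solve A·x = −loads:
  F[0-1] = -2205.1991 N (compression)
  F[0-2] = -1189.1822 N (compression)
  F[1-2] = +1787.0198 N (tension)
  Rx@0 = +2422.7500 N
  Ry@0 = +1827.8986 N
  Ry@2 = -1333.8986 N

1787.020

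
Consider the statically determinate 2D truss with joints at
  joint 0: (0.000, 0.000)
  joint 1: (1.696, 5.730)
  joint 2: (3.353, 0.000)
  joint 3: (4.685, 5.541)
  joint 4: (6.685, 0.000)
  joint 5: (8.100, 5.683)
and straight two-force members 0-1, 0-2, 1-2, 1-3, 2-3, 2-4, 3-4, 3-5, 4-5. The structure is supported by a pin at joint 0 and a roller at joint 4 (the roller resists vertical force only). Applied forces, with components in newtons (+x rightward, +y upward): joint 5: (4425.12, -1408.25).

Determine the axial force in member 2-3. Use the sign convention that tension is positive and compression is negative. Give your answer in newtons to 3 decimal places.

N=6 nodes, M=9 members, R=3 reactions → 2N=12, M+R=12
member 0 (0-1): L=5.9757, (cx,cy)=(0.2838,0.9589)
member 1 (0-2): L=3.3530, (cx,cy)=(1.0000,0.0000)
member 2 (1-2): L=5.9648, (cx,cy)=(0.2778,-0.9606)
member 3 (1-3): L=2.9950, (cx,cy)=(0.9980,-0.0631)
member 4 (2-3): L=5.6989, (cx,cy)=(0.2337,0.9723)
member 5 (2-4): L=3.3320, (cx,cy)=(1.0000,0.0000)
member 6 (3-4): L=5.8909, (cx,cy)=(0.3395,-0.9406)
member 7 (3-5): L=3.4180, (cx,cy)=(0.9991,0.0415)
member 8 (4-5): L=5.8565, (cx,cy)=(0.2416,0.9704)
solve A·x = −loads:
  F[0-1] = +4234.0372 N (tension)
  F[0-2] = +3223.4375 N (tension)
  F[1-2] = -4385.5672 N (compression)
  F[1-3] = +2424.8154 N (tension)
  F[2-3] = +4332.9677 N (tension)
  F[2-4] = +992.3874 N (tension)
  F[3-4] = -4102.9721 N (compression)
  F[3-5] = +4829.8895 N (tension)
  F[4-5] = -1658.0319 N (compression)
  Rx@0 = -4425.1200 N
  Ry@0 = -4059.9298 N
  Ry@4 = +5468.1798 N

4332.968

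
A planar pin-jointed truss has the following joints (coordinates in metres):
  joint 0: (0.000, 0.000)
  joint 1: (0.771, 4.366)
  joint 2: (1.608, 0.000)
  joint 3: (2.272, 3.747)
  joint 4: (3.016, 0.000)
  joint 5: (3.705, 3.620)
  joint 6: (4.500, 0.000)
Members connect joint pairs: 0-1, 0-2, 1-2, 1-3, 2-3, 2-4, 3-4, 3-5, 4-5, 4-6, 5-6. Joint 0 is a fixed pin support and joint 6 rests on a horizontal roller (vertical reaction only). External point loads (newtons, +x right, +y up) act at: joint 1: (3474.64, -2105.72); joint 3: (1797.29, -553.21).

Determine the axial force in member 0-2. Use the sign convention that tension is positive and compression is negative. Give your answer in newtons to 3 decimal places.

4768.842

N=7 nodes, M=11 members, R=3 reactions → 2N=14, M+R=14
member 0 (0-1): L=4.4336, (cx,cy)=(0.1739,0.9848)
member 1 (0-2): L=1.6080, (cx,cy)=(1.0000,0.0000)
member 2 (1-2): L=4.4455, (cx,cy)=(0.1883,-0.9821)
member 3 (1-3): L=1.6236, (cx,cy)=(0.9245,-0.3812)
member 4 (2-3): L=3.8054, (cx,cy)=(0.1745,0.9847)
member 5 (2-4): L=1.4080, (cx,cy)=(1.0000,0.0000)
member 6 (3-4): L=3.8201, (cx,cy)=(0.1948,-0.9809)
member 7 (3-5): L=1.4386, (cx,cy)=(0.9961,-0.0883)
member 8 (4-5): L=3.6850, (cx,cy)=(0.1870,0.9824)
member 9 (4-6): L=1.4840, (cx,cy)=(1.0000,0.0000)
member 10 (5-6): L=3.7063, (cx,cy)=(0.2145,-0.9767)
solve A·x = −loads:
  F[0-1] = +2892.9557 N (tension)
  F[0-2] = +4768.8417 N (tension)
  F[1-2] = -4123.0241 N (compression)
  F[1-3] = -2374.6141 N (compression)
  F[2-3] = +4112.3734 N (tension)
  F[2-4] = +3274.9911 N (tension)
  F[3-4] = -5414.7019 N (compression)
  F[3-5] = -2229.1445 N (compression)
  F[4-5] = +5406.3617 N (tension)
  F[4-6] = +1209.5872 N (tension)
  F[5-6] = -5639.0627 N (compression)
  Rx@0 = -5271.9300 N
  Ry@0 = -2848.8760 N
  Ry@6 = +5507.8060 N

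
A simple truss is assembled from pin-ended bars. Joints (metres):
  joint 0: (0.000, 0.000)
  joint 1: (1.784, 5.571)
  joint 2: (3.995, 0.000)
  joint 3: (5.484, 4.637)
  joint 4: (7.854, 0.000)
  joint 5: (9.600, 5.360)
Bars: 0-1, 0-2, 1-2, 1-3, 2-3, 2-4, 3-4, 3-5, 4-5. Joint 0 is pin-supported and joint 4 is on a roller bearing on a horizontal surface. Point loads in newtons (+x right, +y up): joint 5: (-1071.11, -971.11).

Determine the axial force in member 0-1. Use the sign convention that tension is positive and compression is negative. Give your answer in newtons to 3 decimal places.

N=6 nodes, M=9 members, R=3 reactions → 2N=12, M+R=12
member 0 (0-1): L=5.8497, (cx,cy)=(0.3050,0.9524)
member 1 (0-2): L=3.9950, (cx,cy)=(1.0000,0.0000)
member 2 (1-2): L=5.9937, (cx,cy)=(0.3689,-0.9295)
member 3 (1-3): L=3.8161, (cx,cy)=(0.9696,-0.2448)
member 4 (2-3): L=4.8702, (cx,cy)=(0.3057,0.9521)
member 5 (2-4): L=3.8590, (cx,cy)=(1.0000,0.0000)
member 6 (3-4): L=5.2076, (cx,cy)=(0.4551,-0.8904)
member 7 (3-5): L=4.1790, (cx,cy)=(0.9849,0.1730)
member 8 (4-5): L=5.6372, (cx,cy)=(0.3097,0.9508)
solve A·x = −loads:
  F[0-1] = -540.8660 N (compression)
  F[0-2] = -906.1598 N (compression)
  F[1-2] = +665.6719 N (tension)
  F[1-3] = -423.3849 N (compression)
  F[2-3] = -649.8419 N (compression)
  F[2-4] = -461.9218 N (compression)
  F[3-4] = +420.5491 N (tension)
  F[3-5] = -812.8405 N (compression)
  F[4-5] = -873.4336 N (compression)
  Rx@0 = +1071.1100 N
  Ry@0 = +515.0995 N
  Ry@4 = +456.0105 N

-540.866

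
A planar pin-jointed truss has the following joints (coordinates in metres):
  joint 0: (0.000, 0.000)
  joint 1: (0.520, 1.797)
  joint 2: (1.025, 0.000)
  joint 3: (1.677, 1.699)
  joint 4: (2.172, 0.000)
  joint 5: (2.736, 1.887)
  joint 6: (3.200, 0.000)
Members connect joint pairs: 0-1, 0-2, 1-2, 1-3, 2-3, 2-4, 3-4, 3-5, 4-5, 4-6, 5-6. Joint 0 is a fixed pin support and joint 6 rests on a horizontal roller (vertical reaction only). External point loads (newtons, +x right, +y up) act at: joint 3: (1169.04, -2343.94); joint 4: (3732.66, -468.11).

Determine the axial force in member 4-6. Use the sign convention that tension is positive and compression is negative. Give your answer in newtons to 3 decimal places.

532.798

N=7 nodes, M=11 members, R=3 reactions → 2N=14, M+R=14
member 0 (0-1): L=1.8707, (cx,cy)=(0.2780,0.9606)
member 1 (0-2): L=1.0250, (cx,cy)=(1.0000,0.0000)
member 2 (1-2): L=1.8666, (cx,cy)=(0.2705,-0.9627)
member 3 (1-3): L=1.1611, (cx,cy)=(0.9964,-0.0844)
member 4 (2-3): L=1.8198, (cx,cy)=(0.3583,0.9336)
member 5 (2-4): L=1.1470, (cx,cy)=(1.0000,0.0000)
member 6 (3-4): L=1.7696, (cx,cy)=(0.2797,-0.9601)
member 7 (3-5): L=1.0756, (cx,cy)=(0.9846,0.1748)
member 8 (4-5): L=1.9695, (cx,cy)=(0.2864,0.9581)
member 9 (4-6): L=1.0280, (cx,cy)=(1.0000,0.0000)
member 10 (5-6): L=1.9432, (cx,cy)=(0.2388,-0.9711)
solve A·x = −loads:
  F[0-1] = -671.7348 N (compression)
  F[0-2] = +5088.4203 N (tension)
  F[1-2] = +703.4297 N (tension)
  F[1-3] = -378.3789 N (compression)
  F[2-3] = -725.3499 N (compression)
  F[2-4] = +5538.6067 N (tension)
  F[3-4] = -1999.8034 N (compression)
  F[3-5] = -1266.0566 N (compression)
  F[4-5] = +2492.4723 N (tension)
  F[4-6] = +532.7979 N (tension)
  F[5-6] = -2231.3322 N (compression)
  Rx@0 = -4901.7000 N
  Ry@0 = +645.2621 N
  Ry@6 = +2166.7879 N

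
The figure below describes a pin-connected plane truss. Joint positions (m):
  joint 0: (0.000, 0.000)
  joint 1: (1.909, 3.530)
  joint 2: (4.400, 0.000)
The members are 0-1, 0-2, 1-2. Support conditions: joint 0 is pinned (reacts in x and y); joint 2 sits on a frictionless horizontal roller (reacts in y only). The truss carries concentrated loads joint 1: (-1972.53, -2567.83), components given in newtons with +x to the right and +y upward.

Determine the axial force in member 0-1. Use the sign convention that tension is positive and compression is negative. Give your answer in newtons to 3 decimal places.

-3451.799

N=3 nodes, M=3 members, R=3 reactions → 2N=6, M+R=6
member 0 (0-1): L=4.0131, (cx,cy)=(0.4757,0.8796)
member 1 (0-2): L=4.4000, (cx,cy)=(1.0000,0.0000)
member 2 (1-2): L=4.3204, (cx,cy)=(0.5766,-0.8171)
solve A·x = −loads:
  F[0-1] = -3451.7988 N (compression)
  F[0-2] = -330.5472 N (compression)
  F[1-2] = +573.3043 N (tension)
  Rx@0 = +1972.5300 N
  Ry@0 = +3036.2490 N
  Ry@2 = -468.4190 N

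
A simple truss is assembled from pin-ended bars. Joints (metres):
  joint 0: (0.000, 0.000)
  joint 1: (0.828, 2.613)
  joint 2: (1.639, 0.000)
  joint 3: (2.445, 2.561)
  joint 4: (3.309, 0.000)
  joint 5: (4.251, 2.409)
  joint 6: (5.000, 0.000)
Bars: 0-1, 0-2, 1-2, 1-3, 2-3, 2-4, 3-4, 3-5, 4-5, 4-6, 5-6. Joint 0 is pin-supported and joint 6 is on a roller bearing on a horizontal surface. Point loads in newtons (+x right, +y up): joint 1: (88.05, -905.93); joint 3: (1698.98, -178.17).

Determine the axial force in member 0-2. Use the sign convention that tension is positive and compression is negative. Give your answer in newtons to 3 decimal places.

1765.077

N=7 nodes, M=11 members, R=3 reactions → 2N=14, M+R=14
member 0 (0-1): L=2.7410, (cx,cy)=(0.3021,0.9533)
member 1 (0-2): L=1.6390, (cx,cy)=(1.0000,0.0000)
member 2 (1-2): L=2.7360, (cx,cy)=(0.2964,-0.9551)
member 3 (1-3): L=1.6178, (cx,cy)=(0.9995,-0.0321)
member 4 (2-3): L=2.6848, (cx,cy)=(0.3002,0.9539)
member 5 (2-4): L=1.6700, (cx,cy)=(1.0000,0.0000)
member 6 (3-4): L=2.7028, (cx,cy)=(0.3197,-0.9475)
member 7 (3-5): L=1.8124, (cx,cy)=(0.9965,-0.0839)
member 8 (4-5): L=2.5866, (cx,cy)=(0.3642,0.9313)
member 9 (4-6): L=1.6910, (cx,cy)=(1.0000,0.0000)
member 10 (5-6): L=2.5228, (cx,cy)=(0.2969,-0.9549)
solve A·x = −loads:
  F[0-1] = +72.6747 N (tension)
  F[0-2] = +1765.0769 N (tension)
  F[1-2] = -1029.1473 N (compression)
  F[1-3] = +239.0888 N (tension)
  F[2-3] = +1030.4227 N (tension)
  F[2-4] = +1150.6774 N (tension)
  F[3-4] = -1147.6261 N (compression)
  F[3-5] = -786.5910 N (compression)
  F[4-5] = +1167.5907 N (tension)
  F[4-6] = +358.6058 N (tension)
  F[5-6] = -1207.8422 N (compression)
  Rx@0 = -1787.0300 N
  Ry@0 = -69.2796 N
  Ry@6 = +1153.3796 N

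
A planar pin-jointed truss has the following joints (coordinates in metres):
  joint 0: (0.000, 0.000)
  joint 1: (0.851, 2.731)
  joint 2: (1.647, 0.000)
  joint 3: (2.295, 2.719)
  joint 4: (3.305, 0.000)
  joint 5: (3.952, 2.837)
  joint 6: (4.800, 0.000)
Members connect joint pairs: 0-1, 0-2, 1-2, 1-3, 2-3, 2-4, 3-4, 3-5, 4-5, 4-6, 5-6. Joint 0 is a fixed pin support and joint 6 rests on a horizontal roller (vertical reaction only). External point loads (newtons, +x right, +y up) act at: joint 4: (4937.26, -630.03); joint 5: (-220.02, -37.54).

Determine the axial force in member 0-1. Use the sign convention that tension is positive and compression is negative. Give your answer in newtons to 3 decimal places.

N=7 nodes, M=11 members, R=3 reactions → 2N=14, M+R=14
member 0 (0-1): L=2.8605, (cx,cy)=(0.2975,0.9547)
member 1 (0-2): L=1.6470, (cx,cy)=(1.0000,0.0000)
member 2 (1-2): L=2.8446, (cx,cy)=(0.2798,-0.9601)
member 3 (1-3): L=1.4440, (cx,cy)=(1.0000,-0.0083)
member 4 (2-3): L=2.7952, (cx,cy)=(0.2318,0.9728)
member 5 (2-4): L=1.6580, (cx,cy)=(1.0000,0.0000)
member 6 (3-4): L=2.9005, (cx,cy)=(0.3482,-0.9374)
member 7 (3-5): L=1.6612, (cx,cy)=(0.9975,0.0710)
member 8 (4-5): L=2.9098, (cx,cy)=(0.2223,0.9750)
member 9 (4-6): L=1.4950, (cx,cy)=(1.0000,0.0000)
member 10 (5-6): L=2.9610, (cx,cy)=(0.2864,-0.9581)
solve A·x = −loads:
  F[0-1] = -348.6890 N (compression)
  F[0-2] = +4820.9745 N (tension)
  F[1-2] = +348.4956 N (tension)
  F[1-3] = -201.2590 N (compression)
  F[2-3] = -343.9439 N (compression)
  F[2-4] = +4998.2286 N (tension)
  F[3-4] = +325.1787 N (tension)
  F[3-5] = -395.2183 N (compression)
  F[4-5] = +333.5522 N (tension)
  F[4-6] = +100.0350 N (tension)
  F[5-6] = -349.2996 N (compression)
  Rx@0 = -4717.2400 N
  Ry@0 = +332.9011 N
  Ry@6 = +334.6689 N

-348.689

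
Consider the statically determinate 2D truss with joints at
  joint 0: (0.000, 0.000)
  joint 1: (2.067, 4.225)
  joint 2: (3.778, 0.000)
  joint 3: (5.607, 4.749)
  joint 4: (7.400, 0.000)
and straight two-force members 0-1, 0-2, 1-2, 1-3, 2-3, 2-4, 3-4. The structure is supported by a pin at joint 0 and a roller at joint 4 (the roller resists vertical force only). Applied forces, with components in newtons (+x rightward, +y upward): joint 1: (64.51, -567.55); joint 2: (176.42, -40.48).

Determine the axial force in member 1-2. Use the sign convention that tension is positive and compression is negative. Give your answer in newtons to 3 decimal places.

-217.301

N=5 nodes, M=7 members, R=3 reactions → 2N=10, M+R=10
member 0 (0-1): L=4.7035, (cx,cy)=(0.4395,0.8983)
member 1 (0-2): L=3.7780, (cx,cy)=(1.0000,0.0000)
member 2 (1-2): L=4.5583, (cx,cy)=(0.3754,-0.9269)
member 3 (1-3): L=3.5786, (cx,cy)=(0.9892,0.1464)
member 4 (2-3): L=5.0890, (cx,cy)=(0.3594,0.9332)
member 5 (2-4): L=3.6220, (cx,cy)=(1.0000,0.0000)
member 6 (3-4): L=5.0762, (cx,cy)=(0.3532,-0.9355)
solve A·x = −loads:
  F[0-1] = -436.3989 N (compression)
  F[0-2] = +432.7090 N (tension)
  F[1-2] = -217.3010 N (compression)
  F[1-3] = -176.6269 N (compression)
  F[2-3] = +259.2115 N (tension)
  F[2-4] = +81.5624 N (tension)
  F[3-4] = -230.9132 N (compression)
  Rx@0 = -240.9300 N
  Ry@0 = +392.0011 N
  Ry@4 = +216.0289 N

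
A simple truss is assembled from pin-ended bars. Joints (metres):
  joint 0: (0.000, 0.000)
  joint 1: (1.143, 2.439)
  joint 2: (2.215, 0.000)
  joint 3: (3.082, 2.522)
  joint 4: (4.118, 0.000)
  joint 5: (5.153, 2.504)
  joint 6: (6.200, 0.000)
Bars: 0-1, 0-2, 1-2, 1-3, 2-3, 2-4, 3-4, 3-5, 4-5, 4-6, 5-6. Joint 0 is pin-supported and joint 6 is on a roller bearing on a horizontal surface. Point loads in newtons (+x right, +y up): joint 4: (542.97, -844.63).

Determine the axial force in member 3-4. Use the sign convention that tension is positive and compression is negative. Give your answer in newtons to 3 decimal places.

310.998

N=7 nodes, M=11 members, R=3 reactions → 2N=14, M+R=14
member 0 (0-1): L=2.6935, (cx,cy)=(0.4243,0.9055)
member 1 (0-2): L=2.2150, (cx,cy)=(1.0000,0.0000)
member 2 (1-2): L=2.6642, (cx,cy)=(0.4024,-0.9155)
member 3 (1-3): L=1.9408, (cx,cy)=(0.9991,0.0428)
member 4 (2-3): L=2.6669, (cx,cy)=(0.3251,0.9457)
member 5 (2-4): L=1.9030, (cx,cy)=(1.0000,0.0000)
member 6 (3-4): L=2.7265, (cx,cy)=(0.3800,-0.9250)
member 7 (3-5): L=2.0711, (cx,cy)=(1.0000,-0.0087)
member 8 (4-5): L=2.7095, (cx,cy)=(0.3820,0.9242)
member 9 (4-6): L=2.0820, (cx,cy)=(1.0000,0.0000)
member 10 (5-6): L=2.7141, (cx,cy)=(0.3858,-0.9226)
solve A·x = −loads:
  F[0-1] = -313.2330 N (compression)
  F[0-2] = +675.8899 N (tension)
  F[1-2] = +297.9980 N (tension)
  F[1-3] = -253.0580 N (compression)
  F[2-3] = -288.4802 N (compression)
  F[2-4] = +889.5816 N (tension)
  F[3-4] = +310.9977 N (tension)
  F[3-5] = -464.8005 N (compression)
  F[4-5] = +602.6609 N (tension)
  F[4-6] = +234.5706 N (tension)
  F[5-6] = -608.0640 N (compression)
  Rx@0 = -542.9700 N
  Ry@0 = +283.6322 N
  Ry@6 = +560.9978 N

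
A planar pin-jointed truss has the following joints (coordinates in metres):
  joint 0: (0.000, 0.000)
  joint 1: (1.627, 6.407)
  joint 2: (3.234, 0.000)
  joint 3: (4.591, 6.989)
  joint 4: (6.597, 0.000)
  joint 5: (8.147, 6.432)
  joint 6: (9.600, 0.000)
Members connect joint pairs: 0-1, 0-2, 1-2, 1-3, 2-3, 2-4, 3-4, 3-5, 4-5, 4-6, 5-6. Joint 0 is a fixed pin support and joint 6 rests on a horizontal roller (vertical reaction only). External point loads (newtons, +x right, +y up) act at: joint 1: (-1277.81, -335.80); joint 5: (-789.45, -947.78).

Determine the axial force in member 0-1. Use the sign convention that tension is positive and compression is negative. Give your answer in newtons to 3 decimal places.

-1861.336

N=7 nodes, M=11 members, R=3 reactions → 2N=14, M+R=14
member 0 (0-1): L=6.6104, (cx,cy)=(0.2461,0.9692)
member 1 (0-2): L=3.2340, (cx,cy)=(1.0000,0.0000)
member 2 (1-2): L=6.6055, (cx,cy)=(0.2433,-0.9700)
member 3 (1-3): L=3.0206, (cx,cy)=(0.9813,0.1927)
member 4 (2-3): L=7.1195, (cx,cy)=(0.1906,0.9817)
member 5 (2-4): L=3.3630, (cx,cy)=(1.0000,0.0000)
member 6 (3-4): L=7.2712, (cx,cy)=(0.2759,-0.9612)
member 7 (3-5): L=3.5994, (cx,cy)=(0.9880,-0.1547)
member 8 (4-5): L=6.6161, (cx,cy)=(0.2343,0.9722)
member 9 (4-6): L=3.0030, (cx,cy)=(1.0000,0.0000)
member 10 (5-6): L=6.5941, (cx,cy)=(0.2203,-0.9754)
solve A·x = −loads:
  F[0-1] = -1861.3361 N (compression)
  F[0-2] = -1609.1312 N (compression)
  F[1-2] = +1600.8497 N (tension)
  F[1-3] = +438.4360 N (tension)
  F[2-3] = -1581.7503 N (compression)
  F[2-4] = -918.1848 N (compression)
  F[3-4] = +1577.5018 N (tension)
  F[3-5] = -310.2087 N (compression)
  F[4-5] = -1559.6865 N (compression)
  F[4-6] = -117.5809 N (compression)
  F[5-6] = +533.6115 N (tension)
  Rx@0 = +2067.2600 N
  Ry@0 = +1804.0759 N
  Ry@6 = -520.4959 N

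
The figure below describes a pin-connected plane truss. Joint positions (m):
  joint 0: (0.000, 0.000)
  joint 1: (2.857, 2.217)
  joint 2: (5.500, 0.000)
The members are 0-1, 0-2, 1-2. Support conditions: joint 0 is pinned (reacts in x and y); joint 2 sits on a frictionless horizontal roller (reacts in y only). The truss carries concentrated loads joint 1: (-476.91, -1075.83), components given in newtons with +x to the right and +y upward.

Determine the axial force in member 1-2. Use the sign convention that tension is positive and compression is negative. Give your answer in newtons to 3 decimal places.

N=3 nodes, M=3 members, R=3 reactions → 2N=6, M+R=6
member 0 (0-1): L=3.6163, (cx,cy)=(0.7900,0.6131)
member 1 (0-2): L=5.5000, (cx,cy)=(1.0000,0.0000)
member 2 (1-2): L=3.4497, (cx,cy)=(0.7662,-0.6427)
solve A·x = −loads:
  F[0-1] = -1156.8587 N (compression)
  F[0-2] = +437.0507 N (tension)
  F[1-2] = -570.4505 N (compression)
  Rx@0 = +476.9100 N
  Ry@0 = +709.2233 N
  Ry@2 = +366.6067 N

-570.451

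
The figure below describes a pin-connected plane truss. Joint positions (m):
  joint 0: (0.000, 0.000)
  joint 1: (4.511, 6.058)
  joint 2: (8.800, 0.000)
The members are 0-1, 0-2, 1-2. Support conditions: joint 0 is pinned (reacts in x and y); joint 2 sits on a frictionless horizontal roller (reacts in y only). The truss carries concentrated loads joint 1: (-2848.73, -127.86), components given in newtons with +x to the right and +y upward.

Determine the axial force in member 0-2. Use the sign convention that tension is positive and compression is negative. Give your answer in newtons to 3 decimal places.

N=3 nodes, M=3 members, R=3 reactions → 2N=6, M+R=6
member 0 (0-1): L=7.5530, (cx,cy)=(0.5972,0.8021)
member 1 (0-2): L=8.8000, (cx,cy)=(1.0000,0.0000)
member 2 (1-2): L=7.4226, (cx,cy)=(0.5778,-0.8162)
solve A·x = −loads:
  F[0-1] = -2522.7629 N (compression)
  F[0-2] = -1342.0286 N (compression)
  F[1-2] = +2322.5301 N (tension)
  Rx@0 = +2848.7300 N
  Ry@0 = +2023.4088 N
  Ry@2 = -1895.5488 N

-1342.029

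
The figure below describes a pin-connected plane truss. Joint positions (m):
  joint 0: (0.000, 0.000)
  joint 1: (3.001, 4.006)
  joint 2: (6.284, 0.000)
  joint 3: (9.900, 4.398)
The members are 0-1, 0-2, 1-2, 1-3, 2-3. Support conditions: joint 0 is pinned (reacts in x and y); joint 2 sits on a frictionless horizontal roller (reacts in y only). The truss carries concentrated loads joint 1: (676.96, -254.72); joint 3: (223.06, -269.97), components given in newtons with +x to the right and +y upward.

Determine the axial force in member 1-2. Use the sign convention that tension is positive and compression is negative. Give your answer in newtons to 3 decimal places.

N=4 nodes, M=5 members, R=3 reactions → 2N=8, M+R=8
member 0 (0-1): L=5.0054, (cx,cy)=(0.5996,0.8003)
member 1 (0-2): L=6.2840, (cx,cy)=(1.0000,0.0000)
member 2 (1-2): L=5.1794, (cx,cy)=(0.6339,-0.7734)
member 3 (1-3): L=6.9101, (cx,cy)=(0.9984,0.0567)
member 4 (2-3): L=5.6937, (cx,cy)=(0.6351,0.7724)
solve A·x = −loads:
  F[0-1] = +762.1098 N (tension)
  F[0-2] = +443.0952 N (tension)
  F[1-2] = -1083.6364 N (compression)
  F[1-3] = +467.5892 N (tension)
  F[2-3] = -383.8443 N (compression)
  Rx@0 = -900.0200 N
  Ry@0 = -609.9436 N
  Ry@2 = +1134.6336 N

-1083.636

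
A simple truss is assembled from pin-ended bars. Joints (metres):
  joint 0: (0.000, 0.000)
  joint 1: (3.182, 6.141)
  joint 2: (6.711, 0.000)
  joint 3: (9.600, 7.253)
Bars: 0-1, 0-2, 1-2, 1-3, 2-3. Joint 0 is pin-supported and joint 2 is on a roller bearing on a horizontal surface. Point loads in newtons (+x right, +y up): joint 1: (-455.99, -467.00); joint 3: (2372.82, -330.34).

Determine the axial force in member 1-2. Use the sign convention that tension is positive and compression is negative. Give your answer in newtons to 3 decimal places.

N=4 nodes, M=5 members, R=3 reactions → 2N=8, M+R=8
member 0 (0-1): L=6.9164, (cx,cy)=(0.4601,0.8879)
member 1 (0-2): L=6.7110, (cx,cy)=(1.0000,0.0000)
member 2 (1-2): L=7.0828, (cx,cy)=(0.4983,-0.8670)
member 3 (1-3): L=6.5136, (cx,cy)=(0.9853,0.1707)
member 4 (2-3): L=7.8072, (cx,cy)=(0.3700,0.9290)
solve A·x = −loads:
  F[0-1] = +2301.9056 N (tension)
  F[0-2] = +857.8063 N (tension)
  F[1-2] = -2358.3233 N (compression)
  F[1-3] = +2730.1296 N (tension)
  F[2-3] = -857.2798 N (compression)
  Rx@0 = -1916.8300 N
  Ry@0 = -2043.8293 N
  Ry@2 = +2841.1693 N

-2358.323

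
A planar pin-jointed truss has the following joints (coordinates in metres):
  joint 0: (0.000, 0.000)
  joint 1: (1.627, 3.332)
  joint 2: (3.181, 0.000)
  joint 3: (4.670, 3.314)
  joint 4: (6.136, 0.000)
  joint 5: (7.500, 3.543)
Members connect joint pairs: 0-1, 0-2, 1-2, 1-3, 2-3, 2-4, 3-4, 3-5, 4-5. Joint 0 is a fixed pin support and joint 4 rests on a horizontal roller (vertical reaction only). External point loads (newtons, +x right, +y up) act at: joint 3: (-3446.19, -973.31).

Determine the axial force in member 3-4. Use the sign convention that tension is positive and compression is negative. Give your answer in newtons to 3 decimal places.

N=6 nodes, M=9 members, R=3 reactions → 2N=12, M+R=12
member 0 (0-1): L=3.7080, (cx,cy)=(0.4388,0.8986)
member 1 (0-2): L=3.1810, (cx,cy)=(1.0000,0.0000)
member 2 (1-2): L=3.6766, (cx,cy)=(0.4227,-0.9063)
member 3 (1-3): L=3.0431, (cx,cy)=(1.0000,-0.0059)
member 4 (2-3): L=3.6331, (cx,cy)=(0.4098,0.9122)
member 5 (2-4): L=2.9550, (cx,cy)=(1.0000,0.0000)
member 6 (3-4): L=3.6238, (cx,cy)=(0.4046,-0.9145)
member 7 (3-5): L=2.8393, (cx,cy)=(0.9967,0.0807)
member 8 (4-5): L=3.7965, (cx,cy)=(0.3593,0.9332)
solve A·x = −loads:
  F[0-1] = -2330.0808 N (compression)
  F[0-2] = -2423.7981 N (compression)
  F[1-2] = +2323.4034 N (tension)
  F[1-3] = -2004.4761 N (compression)
  F[2-3] = -2308.4316 N (compression)
  F[2-4] = -495.6656 N (compression)
  F[3-4] = +1225.2258 N (tension)
  F[3-5] = -0.0000 N (compression)
  F[4-5] = +0.0000 N (tension)
  Rx@0 = +3446.1900 N
  Ry@0 = +2093.7983 N
  Ry@4 = -1120.4883 N

1225.226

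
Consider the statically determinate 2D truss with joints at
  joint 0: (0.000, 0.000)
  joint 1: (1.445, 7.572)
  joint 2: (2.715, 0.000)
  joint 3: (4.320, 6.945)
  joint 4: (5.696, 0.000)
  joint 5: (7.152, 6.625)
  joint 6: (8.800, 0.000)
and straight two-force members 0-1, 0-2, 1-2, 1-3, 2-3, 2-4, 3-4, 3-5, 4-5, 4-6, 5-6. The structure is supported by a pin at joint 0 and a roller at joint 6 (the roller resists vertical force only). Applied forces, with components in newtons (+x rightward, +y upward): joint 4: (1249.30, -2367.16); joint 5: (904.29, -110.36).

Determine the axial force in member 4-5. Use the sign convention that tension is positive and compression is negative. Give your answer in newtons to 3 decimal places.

2227.668

N=7 nodes, M=11 members, R=3 reactions → 2N=14, M+R=14
member 0 (0-1): L=7.7086, (cx,cy)=(0.1875,0.9823)
member 1 (0-2): L=2.7150, (cx,cy)=(1.0000,0.0000)
member 2 (1-2): L=7.6778, (cx,cy)=(0.1654,-0.9862)
member 3 (1-3): L=2.9426, (cx,cy)=(0.9770,-0.2131)
member 4 (2-3): L=7.1280, (cx,cy)=(0.2252,0.9743)
member 5 (2-4): L=2.9810, (cx,cy)=(1.0000,0.0000)
member 6 (3-4): L=7.0800, (cx,cy)=(0.1944,-0.9809)
member 7 (3-5): L=2.8500, (cx,cy)=(0.9937,-0.1123)
member 8 (4-5): L=6.7831, (cx,cy)=(0.2147,0.9767)
member 9 (4-6): L=3.1040, (cx,cy)=(1.0000,0.0000)
member 10 (5-6): L=6.8269, (cx,cy)=(0.2414,-0.9704)
solve A·x = −loads:
  F[0-1] = -177.9980 N (compression)
  F[0-2] = +2186.9561 N (tension)
  F[1-2] = +191.6745 N (tension)
  F[1-3] = -66.6009 N (compression)
  F[2-3] = -194.0163 N (compression)
  F[2-4] = +2262.3475 N (tension)
  F[3-4] = +195.1380 N (tension)
  F[3-5] = -147.6161 N (compression)
  F[4-5] = +2227.6679 N (tension)
  F[4-6] = +572.8018 N (tension)
  F[5-6] = -2372.8515 N (compression)
  Rx@0 = -2153.5900 N
  Ry@0 = +174.8428 N
  Ry@6 = +2302.6772 N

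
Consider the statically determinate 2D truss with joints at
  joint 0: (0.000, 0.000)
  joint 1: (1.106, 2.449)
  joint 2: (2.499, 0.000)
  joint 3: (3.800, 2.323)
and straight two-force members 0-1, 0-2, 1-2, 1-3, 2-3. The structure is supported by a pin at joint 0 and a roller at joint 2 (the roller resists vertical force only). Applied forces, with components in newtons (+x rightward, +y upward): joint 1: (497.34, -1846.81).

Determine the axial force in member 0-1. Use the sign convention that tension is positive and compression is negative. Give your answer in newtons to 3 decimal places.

-594.780

N=4 nodes, M=5 members, R=3 reactions → 2N=8, M+R=8
member 0 (0-1): L=2.6872, (cx,cy)=(0.4116,0.9114)
member 1 (0-2): L=2.4990, (cx,cy)=(1.0000,0.0000)
member 2 (1-2): L=2.8175, (cx,cy)=(0.4944,-0.8692)
member 3 (1-3): L=2.6969, (cx,cy)=(0.9989,-0.0467)
member 4 (2-3): L=2.6625, (cx,cy)=(0.4886,0.8725)
solve A·x = −loads:
  F[0-1] = -594.7801 N (compression)
  F[0-2] = +742.1436 N (tension)
  F[1-2] = -1501.0451 N (compression)
  F[1-3] = +0.0000 N (tension)
  F[2-3] = -0.0000 N (compression)
  Rx@0 = -497.3400 N
  Ry@0 = +542.0651 N
  Ry@2 = +1304.7449 N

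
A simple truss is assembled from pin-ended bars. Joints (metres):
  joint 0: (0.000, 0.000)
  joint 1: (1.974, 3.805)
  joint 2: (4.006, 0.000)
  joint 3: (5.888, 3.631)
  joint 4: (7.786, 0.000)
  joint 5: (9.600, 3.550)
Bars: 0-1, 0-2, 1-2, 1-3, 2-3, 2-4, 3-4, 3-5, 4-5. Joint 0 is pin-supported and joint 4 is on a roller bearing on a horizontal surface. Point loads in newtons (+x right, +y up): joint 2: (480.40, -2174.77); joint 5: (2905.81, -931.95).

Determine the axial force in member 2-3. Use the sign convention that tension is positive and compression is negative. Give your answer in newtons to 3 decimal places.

3023.421

N=6 nodes, M=9 members, R=3 reactions → 2N=12, M+R=12
member 0 (0-1): L=4.2866, (cx,cy)=(0.4605,0.8877)
member 1 (0-2): L=4.0060, (cx,cy)=(1.0000,0.0000)
member 2 (1-2): L=4.3136, (cx,cy)=(0.4711,-0.8821)
member 3 (1-3): L=3.9179, (cx,cy)=(0.9990,-0.0444)
member 4 (2-3): L=4.0898, (cx,cy)=(0.4602,0.8878)
member 5 (2-4): L=3.7800, (cx,cy)=(1.0000,0.0000)
member 6 (3-4): L=4.0971, (cx,cy)=(0.4632,-0.8862)
member 7 (3-5): L=3.7129, (cx,cy)=(0.9998,-0.0218)
member 8 (4-5): L=3.9866, (cx,cy)=(0.4550,0.8905)
solve A·x = −loads:
  F[0-1] = +547.7348 N (tension)
  F[0-2] = +3133.9739 N (tension)
  F[1-2] = -577.6122 N (compression)
  F[1-3] = +524.8495 N (tension)
  F[2-3] = +3023.4210 N (tension)
  F[2-4] = +990.1774 N (tension)
  F[3-4] = -3084.9358 N (compression)
  F[3-5] = +3345.5249 N (tension)
  F[4-5] = -964.6083 N (compression)
  Rx@0 = -3386.2100 N
  Ry@0 = -486.1999 N
  Ry@4 = +3592.9199 N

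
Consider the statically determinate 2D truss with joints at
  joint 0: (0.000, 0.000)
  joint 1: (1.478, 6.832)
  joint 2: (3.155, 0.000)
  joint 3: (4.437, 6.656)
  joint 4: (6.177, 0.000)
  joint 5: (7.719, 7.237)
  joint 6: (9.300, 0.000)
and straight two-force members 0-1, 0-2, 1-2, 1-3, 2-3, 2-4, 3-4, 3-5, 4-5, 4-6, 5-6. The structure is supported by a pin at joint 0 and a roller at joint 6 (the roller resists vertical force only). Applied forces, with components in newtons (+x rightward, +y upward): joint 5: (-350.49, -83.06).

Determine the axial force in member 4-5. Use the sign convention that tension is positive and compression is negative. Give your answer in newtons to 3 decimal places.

-247.247

N=7 nodes, M=11 members, R=3 reactions → 2N=14, M+R=14
member 0 (0-1): L=6.9900, (cx,cy)=(0.2114,0.9774)
member 1 (0-2): L=3.1550, (cx,cy)=(1.0000,0.0000)
member 2 (1-2): L=7.0348, (cx,cy)=(0.2384,-0.9712)
member 3 (1-3): L=2.9642, (cx,cy)=(0.9982,-0.0594)
member 4 (2-3): L=6.7783, (cx,cy)=(0.1891,0.9820)
member 5 (2-4): L=3.0220, (cx,cy)=(1.0000,0.0000)
member 6 (3-4): L=6.8797, (cx,cy)=(0.2529,-0.9675)
member 7 (3-5): L=3.3330, (cx,cy)=(0.9847,0.1743)
member 8 (4-5): L=7.3995, (cx,cy)=(0.2084,0.9780)
member 9 (4-6): L=3.1230, (cx,cy)=(1.0000,0.0000)
member 10 (5-6): L=7.4077, (cx,cy)=(0.2134,-0.9770)
solve A·x = −loads:
  F[0-1] = -293.4976 N (compression)
  F[0-2] = -288.4318 N (compression)
  F[1-2] = +303.6108 N (tension)
  F[1-3] = -134.6723 N (compression)
  F[2-3] = -300.2773 N (compression)
  F[2-4] = -159.2632 N (compression)
  F[3-4] = +249.9451 N (tension)
  F[3-5] = -258.3987 N (compression)
  F[4-5] = -247.2470 N (compression)
  F[4-6] = -44.5227 N (compression)
  F[5-6] = +208.6083 N (tension)
  Rx@0 = +350.4900 N
  Ry@0 = +286.8617 N
  Ry@6 = -203.8017 N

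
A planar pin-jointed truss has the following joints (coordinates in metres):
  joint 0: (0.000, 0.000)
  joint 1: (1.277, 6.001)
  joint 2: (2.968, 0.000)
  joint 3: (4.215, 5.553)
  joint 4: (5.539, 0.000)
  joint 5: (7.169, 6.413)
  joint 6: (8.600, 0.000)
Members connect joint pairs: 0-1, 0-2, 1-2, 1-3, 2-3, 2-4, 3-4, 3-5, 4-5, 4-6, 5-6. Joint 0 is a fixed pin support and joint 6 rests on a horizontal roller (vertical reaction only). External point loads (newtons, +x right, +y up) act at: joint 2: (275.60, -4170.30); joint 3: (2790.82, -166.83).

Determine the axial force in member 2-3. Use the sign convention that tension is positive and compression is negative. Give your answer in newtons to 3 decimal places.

N=7 nodes, M=11 members, R=3 reactions → 2N=14, M+R=14
member 0 (0-1): L=6.1354, (cx,cy)=(0.2081,0.9781)
member 1 (0-2): L=2.9680, (cx,cy)=(1.0000,0.0000)
member 2 (1-2): L=6.2347, (cx,cy)=(0.2712,-0.9625)
member 3 (1-3): L=2.9720, (cx,cy)=(0.9886,-0.1507)
member 4 (2-3): L=5.6913, (cx,cy)=(0.2191,0.9757)
member 5 (2-4): L=2.5710, (cx,cy)=(1.0000,0.0000)
member 6 (3-4): L=5.7087, (cx,cy)=(0.2319,-0.9727)
member 7 (3-5): L=3.0766, (cx,cy)=(0.9601,0.2795)
member 8 (4-5): L=6.6169, (cx,cy)=(0.2463,0.9692)
member 9 (4-6): L=3.0610, (cx,cy)=(1.0000,0.0000)
member 10 (5-6): L=6.5707, (cx,cy)=(0.2178,-0.9760)
solve A·x = −loads:
  F[0-1] = -1036.8060 N (compression)
  F[0-2] = +3282.2182 N (tension)
  F[1-2] = +1136.6178 N (tension)
  F[1-3] = -530.1340 N (compression)
  F[2-3] = +3152.8995 N (tension)
  F[2-4] = +2624.0750 N (tension)
  F[3-4] = -3928.8269 N (compression)
  F[3-5] = -1783.9812 N (compression)
  F[4-5] = +3943.2139 N (tension)
  F[4-6] = +741.5027 N (tension)
  F[5-6] = -3404.7552 N (compression)
  Rx@0 = -3066.4200 N
  Ry@0 = +1014.0995 N
  Ry@6 = +3323.0305 N

3152.899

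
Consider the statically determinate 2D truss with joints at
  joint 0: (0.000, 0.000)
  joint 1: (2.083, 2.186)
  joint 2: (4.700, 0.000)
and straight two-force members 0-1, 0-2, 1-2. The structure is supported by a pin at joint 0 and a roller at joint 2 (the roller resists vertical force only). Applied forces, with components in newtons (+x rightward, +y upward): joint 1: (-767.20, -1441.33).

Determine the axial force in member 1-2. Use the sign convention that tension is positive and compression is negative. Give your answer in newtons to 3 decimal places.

N=3 nodes, M=3 members, R=3 reactions → 2N=6, M+R=6
member 0 (0-1): L=3.0195, (cx,cy)=(0.6898,0.7240)
member 1 (0-2): L=4.7000, (cx,cy)=(1.0000,0.0000)
member 2 (1-2): L=3.4099, (cx,cy)=(0.7675,-0.6411)
solve A·x = −loads:
  F[0-1] = -1601.4415 N (compression)
  F[0-2] = +337.5470 N (tension)
  F[1-2] = -439.8146 N (compression)
  Rx@0 = +767.2000 N
  Ry@0 = +1159.3744 N
  Ry@2 = +281.9556 N

-439.815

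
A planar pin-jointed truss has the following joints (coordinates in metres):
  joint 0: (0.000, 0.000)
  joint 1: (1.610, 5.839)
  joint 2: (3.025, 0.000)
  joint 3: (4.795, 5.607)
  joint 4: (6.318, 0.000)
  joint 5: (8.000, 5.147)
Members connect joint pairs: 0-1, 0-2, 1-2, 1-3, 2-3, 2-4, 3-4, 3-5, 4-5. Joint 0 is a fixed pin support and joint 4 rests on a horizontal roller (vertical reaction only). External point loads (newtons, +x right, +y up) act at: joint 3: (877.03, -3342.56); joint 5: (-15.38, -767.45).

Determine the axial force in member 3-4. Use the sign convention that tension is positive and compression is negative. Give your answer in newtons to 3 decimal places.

N=6 nodes, M=9 members, R=3 reactions → 2N=12, M+R=12
member 0 (0-1): L=6.0569, (cx,cy)=(0.2658,0.9640)
member 1 (0-2): L=3.0250, (cx,cy)=(1.0000,0.0000)
member 2 (1-2): L=6.0080, (cx,cy)=(0.2355,-0.9719)
member 3 (1-3): L=3.1934, (cx,cy)=(0.9974,-0.0726)
member 4 (2-3): L=5.8797, (cx,cy)=(0.3010,0.9536)
member 5 (2-4): L=3.2930, (cx,cy)=(1.0000,0.0000)
member 6 (3-4): L=5.8102, (cx,cy)=(0.2621,-0.9650)
member 7 (3-5): L=3.2378, (cx,cy)=(0.9899,-0.1421)
member 8 (4-5): L=5.4149, (cx,cy)=(0.3106,0.9505)
solve A·x = −loads:
  F[0-1] = +170.5021 N (tension)
  F[0-2] = +816.3284 N (tension)
  F[1-2] = -175.6227 N (compression)
  F[1-3] = +86.9138 N (tension)
  F[2-3] = +178.9849 N (tension)
  F[2-4] = +721.0854 N (tension)
  F[3-4] = -3667.4407 N (compression)
  F[3-5] = +227.1740 N (tension)
  F[4-5] = -773.4357 N (compression)
  Rx@0 = -861.6500 N
  Ry@0 = -164.3682 N
  Ry@4 = +4274.3782 N

-3667.441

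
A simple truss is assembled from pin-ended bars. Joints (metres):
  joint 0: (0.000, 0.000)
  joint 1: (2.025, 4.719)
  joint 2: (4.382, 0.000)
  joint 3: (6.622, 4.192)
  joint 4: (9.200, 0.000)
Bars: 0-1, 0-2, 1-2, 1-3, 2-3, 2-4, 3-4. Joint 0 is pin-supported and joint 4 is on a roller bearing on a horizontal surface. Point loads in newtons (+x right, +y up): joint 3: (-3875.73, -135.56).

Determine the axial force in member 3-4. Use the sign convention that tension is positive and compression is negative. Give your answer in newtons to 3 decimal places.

N=5 nodes, M=7 members, R=3 reactions → 2N=10, M+R=10
member 0 (0-1): L=5.1351, (cx,cy)=(0.3943,0.9190)
member 1 (0-2): L=4.3820, (cx,cy)=(1.0000,0.0000)
member 2 (1-2): L=5.2749, (cx,cy)=(0.4468,-0.8946)
member 3 (1-3): L=4.6271, (cx,cy)=(0.9935,-0.1139)
member 4 (2-3): L=4.7529, (cx,cy)=(0.4713,0.8820)
member 5 (2-4): L=4.8180, (cx,cy)=(1.0000,0.0000)
member 6 (3-4): L=4.9213, (cx,cy)=(0.5238,-0.8518)
solve A·x = −loads:
  F[0-1] = -1963.0495 N (compression)
  F[0-2] = -3101.6165 N (compression)
  F[1-2] = +2244.1715 N (tension)
  F[1-3] = -1788.5246 N (compression)
  F[2-3] = -2276.3254 N (compression)
  F[2-4] = -1026.0410 N (compression)
  F[3-4] = +1958.6617 N (tension)
  Rx@0 = +3875.7300 N
  Ry@0 = +1803.9711 N
  Ry@4 = -1668.4111 N

1958.662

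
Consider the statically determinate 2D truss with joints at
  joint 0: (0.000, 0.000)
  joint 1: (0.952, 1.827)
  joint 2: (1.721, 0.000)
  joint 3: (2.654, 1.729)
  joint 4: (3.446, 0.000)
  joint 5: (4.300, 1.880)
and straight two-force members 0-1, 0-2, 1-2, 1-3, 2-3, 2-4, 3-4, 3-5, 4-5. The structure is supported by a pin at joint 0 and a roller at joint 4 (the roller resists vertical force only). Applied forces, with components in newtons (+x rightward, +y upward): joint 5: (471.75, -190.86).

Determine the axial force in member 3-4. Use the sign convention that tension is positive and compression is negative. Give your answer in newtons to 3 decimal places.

-276.310

N=6 nodes, M=9 members, R=3 reactions → 2N=12, M+R=12
member 0 (0-1): L=2.0602, (cx,cy)=(0.4621,0.8868)
member 1 (0-2): L=1.7210, (cx,cy)=(1.0000,0.0000)
member 2 (1-2): L=1.9822, (cx,cy)=(0.3879,-0.9217)
member 3 (1-3): L=1.7048, (cx,cy)=(0.9983,-0.0575)
member 4 (2-3): L=1.9647, (cx,cy)=(0.4749,0.8800)
member 5 (2-4): L=1.7250, (cx,cy)=(1.0000,0.0000)
member 6 (3-4): L=1.9018, (cx,cy)=(0.4165,-0.9092)
member 7 (3-5): L=1.6529, (cx,cy)=(0.9958,0.0914)
member 8 (4-5): L=2.0649, (cx,cy)=(0.4136,0.9105)
solve A·x = −loads:
  F[0-1] = +343.5479 N (tension)
  F[0-2] = +312.9960 N (tension)
  F[1-2] = -348.9300 N (compression)
  F[1-3] = +294.6065 N (tension)
  F[2-3] = +365.4387 N (tension)
  F[2-4] = +4.0879 N (tension)
  F[3-4] = -276.3102 N (compression)
  F[3-5] = +585.1799 N (tension)
  F[4-5] = -268.3445 N (compression)
  Rx@0 = -471.7500 N
  Ry@0 = -304.6676 N
  Ry@4 = +495.5276 N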